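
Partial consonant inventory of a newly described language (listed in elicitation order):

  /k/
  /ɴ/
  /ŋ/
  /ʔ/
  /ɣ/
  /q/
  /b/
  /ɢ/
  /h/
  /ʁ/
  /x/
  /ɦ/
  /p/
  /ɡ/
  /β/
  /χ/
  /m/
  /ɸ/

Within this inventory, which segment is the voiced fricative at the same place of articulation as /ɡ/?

/ɣ/

/ɡ/ is a voiced velar stop.
The voiced fricative at the same place is a voiced velar fricative — in this inventory, /ɣ/.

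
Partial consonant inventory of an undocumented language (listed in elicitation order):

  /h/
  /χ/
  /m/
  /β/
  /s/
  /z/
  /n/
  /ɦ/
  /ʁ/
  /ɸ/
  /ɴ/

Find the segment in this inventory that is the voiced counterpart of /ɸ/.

/ɸ/ is a voiceless bilabial fricative.
The voiced counterpart is a voiced bilabial fricative — in this inventory, /β/.

/β/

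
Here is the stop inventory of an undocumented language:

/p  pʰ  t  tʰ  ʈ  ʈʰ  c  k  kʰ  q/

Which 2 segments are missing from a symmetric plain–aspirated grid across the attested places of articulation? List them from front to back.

/cʰ/, /qʰ/

place of articulation  plain     aspirated
bilabial          p         pʰ      
alveolar          t         tʰ      
retroflex         ʈ         ʈʰ      
palatal           c         —       
velar             k         kʰ      
uvular            q         —       
Gaps, from front to back: palatal lacks aspirated (/cʰ/); uvular lacks aspirated (/qʰ/).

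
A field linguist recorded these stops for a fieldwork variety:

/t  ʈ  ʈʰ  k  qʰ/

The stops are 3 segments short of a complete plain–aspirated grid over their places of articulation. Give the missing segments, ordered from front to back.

/tʰ/, /kʰ/, /q/

place of articulation  plain     aspirated
alveolar          t         —       
retroflex         ʈ         ʈʰ      
velar             k         —       
uvular            —         qʰ      
Gaps, from front to back: alveolar lacks aspirated (/tʰ/); velar lacks aspirated (/kʰ/); uvular lacks plain (/q/).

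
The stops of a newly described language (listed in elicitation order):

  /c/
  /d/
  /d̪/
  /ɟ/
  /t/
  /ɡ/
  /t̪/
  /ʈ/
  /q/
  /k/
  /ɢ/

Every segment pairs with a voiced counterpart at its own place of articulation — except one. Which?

/ʈ/

Dental: /t̪/ ~ /d̪/
Alveolar: /t/ ~ /d/
Palatal: /c/ ~ /ɟ/
Velar: /k/ ~ /ɡ/
Uvular: /q/ ~ /ɢ/
Retroflex: only /ʈ/ (voiceless); no voiced partner.
So /ʈ/ is the unpaired segment.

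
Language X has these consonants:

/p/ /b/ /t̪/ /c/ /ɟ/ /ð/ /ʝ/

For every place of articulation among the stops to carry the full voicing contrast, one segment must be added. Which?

/d̪/

place of articulation  voiceless  voiced  
bilabial          p         b       
dental            t̪        —       
palatal           c         ɟ       
The dental row has no voiced member, so the gap is the voiced dental stop /d̪/.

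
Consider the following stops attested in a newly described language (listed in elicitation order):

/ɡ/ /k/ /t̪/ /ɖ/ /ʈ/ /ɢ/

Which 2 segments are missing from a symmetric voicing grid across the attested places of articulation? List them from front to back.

/d̪/, /q/

place of articulation  voiceless  voiced  
dental            t̪        —       
retroflex         ʈ         ɖ       
velar             k         ɡ       
uvular            —         ɢ       
Gaps, from front to back: dental lacks voiced (/d̪/); uvular lacks voiceless (/q/).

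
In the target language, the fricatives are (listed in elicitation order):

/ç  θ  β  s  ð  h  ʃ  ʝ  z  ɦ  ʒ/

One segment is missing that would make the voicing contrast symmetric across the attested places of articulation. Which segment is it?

/ɸ/

place of articulation  voiceless  voiced  
bilabial          —         β       
dental            θ         ð       
alveolar          s         z       
postalveolar      ʃ         ʒ       
palatal           ç         ʝ       
glottal           h         ɦ       
The bilabial row has no voiceless member, so the gap is the voiceless bilabial fricative /ɸ/.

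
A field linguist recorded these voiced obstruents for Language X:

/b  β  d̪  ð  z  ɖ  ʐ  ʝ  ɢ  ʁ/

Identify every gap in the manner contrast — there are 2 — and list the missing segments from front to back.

place of articulation  stop      fricative
bilabial          b         β       
dental            d̪        ð       
alveolar          —         z       
retroflex         ɖ         ʐ       
palatal           —         ʝ       
uvular            ɢ         ʁ       
Gaps, from front to back: alveolar lacks stop (/d/); palatal lacks stop (/ɟ/).

/d/, /ɟ/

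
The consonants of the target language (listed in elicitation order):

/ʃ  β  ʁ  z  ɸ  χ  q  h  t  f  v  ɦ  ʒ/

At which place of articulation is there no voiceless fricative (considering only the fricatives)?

alveolar

bilabial: voiceless /ɸ/, voiced /β/.
labiodental: voiceless /f/, voiced /v/.
alveolar: voiceless —, voiced /z/.
postalveolar: voiceless /ʃ/, voiced /ʒ/.
uvular: voiceless /χ/, voiced /ʁ/.
glottal: voiceless /h/, voiced /ɦ/.
Every place of articulation has a voiceless member except alveolar, where /s/ would be expected.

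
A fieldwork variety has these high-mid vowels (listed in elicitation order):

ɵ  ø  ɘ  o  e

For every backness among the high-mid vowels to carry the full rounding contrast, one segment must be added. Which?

front: unrounded /e/, rounded /ø/.
central: unrounded /ɘ/, rounded /ɵ/.
back: unrounded —, rounded /o/.
The back row has no unrounded member, so the gap is the back unrounded vowel /ɤ/.

/ɤ/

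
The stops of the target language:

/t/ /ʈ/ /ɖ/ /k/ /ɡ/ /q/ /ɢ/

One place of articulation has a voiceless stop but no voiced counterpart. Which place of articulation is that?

alveolar: voiceless /t/, voiced —.
retroflex: voiceless /ʈ/, voiced /ɖ/.
velar: voiceless /k/, voiced /ɡ/.
uvular: voiceless /q/, voiced /ɢ/.
Every place of articulation has a voiced member except alveolar, where /d/ would be expected.

alveolar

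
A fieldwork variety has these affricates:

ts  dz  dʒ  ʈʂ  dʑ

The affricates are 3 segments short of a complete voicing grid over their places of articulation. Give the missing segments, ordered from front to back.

/tʃ/, /ɖʐ/, /tɕ/

place of articulation  voiceless  voiced  
alveolar          ts        dz      
postalveolar      —         dʒ      
retroflex         ʈʂ        —       
alveolo-palatal   —         dʑ      
Gaps, from front to back: postalveolar lacks voiceless (/tʃ/); retroflex lacks voiced (/ɖʐ/); alveolo-palatal lacks voiceless (/tɕ/).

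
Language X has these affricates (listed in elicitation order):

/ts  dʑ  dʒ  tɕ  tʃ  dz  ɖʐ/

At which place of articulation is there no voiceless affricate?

place of articulation  voiceless  voiced  
alveolar          ts        dz      
postalveolar      tʃ        dʒ      
retroflex         —         ɖʐ      
alveolo-palatal   tɕ        dʑ      
Every place of articulation has a voiceless member except retroflex, where /ʈʂ/ would be expected.

retroflex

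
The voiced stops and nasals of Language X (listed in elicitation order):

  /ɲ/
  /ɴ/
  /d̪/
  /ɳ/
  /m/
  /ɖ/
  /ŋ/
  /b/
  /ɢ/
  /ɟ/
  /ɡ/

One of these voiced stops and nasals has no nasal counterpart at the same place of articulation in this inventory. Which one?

/d̪/

Bilabial: /b/ ~ /m/
Retroflex: /ɖ/ ~ /ɳ/
Palatal: /ɟ/ ~ /ɲ/
Velar: /ɡ/ ~ /ŋ/
Uvular: /ɢ/ ~ /ɴ/
Dental: only /d̪/ (oral stop); no nasal partner.
So /d̪/ is the unpaired segment.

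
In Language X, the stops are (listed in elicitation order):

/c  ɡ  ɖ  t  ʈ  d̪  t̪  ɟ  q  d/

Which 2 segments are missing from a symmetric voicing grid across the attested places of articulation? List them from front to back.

/k/, /ɢ/

dental: voiceless /t̪/, voiced /d̪/.
alveolar: voiceless /t/, voiced /d/.
retroflex: voiceless /ʈ/, voiced /ɖ/.
palatal: voiceless /c/, voiced /ɟ/.
velar: voiceless —, voiced /ɡ/.
uvular: voiceless /q/, voiced —.
Gaps, from front to back: velar lacks voiceless (/k/); uvular lacks voiced (/ɢ/).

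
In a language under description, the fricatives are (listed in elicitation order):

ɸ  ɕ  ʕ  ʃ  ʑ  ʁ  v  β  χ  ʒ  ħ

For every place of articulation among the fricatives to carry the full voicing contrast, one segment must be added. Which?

bilabial: voiceless /ɸ/, voiced /β/.
labiodental: voiceless —, voiced /v/.
postalveolar: voiceless /ʃ/, voiced /ʒ/.
alveolo-palatal: voiceless /ɕ/, voiced /ʑ/.
uvular: voiceless /χ/, voiced /ʁ/.
pharyngeal: voiceless /ħ/, voiced /ʕ/.
The labiodental row has no voiceless member, so the gap is the voiceless labiodental fricative /f/.

/f/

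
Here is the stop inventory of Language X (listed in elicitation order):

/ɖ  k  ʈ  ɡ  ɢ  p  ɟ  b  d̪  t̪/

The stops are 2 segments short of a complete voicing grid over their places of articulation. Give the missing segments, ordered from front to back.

/c/, /q/

bilabial: voiceless /p/, voiced /b/.
dental: voiceless /t̪/, voiced /d̪/.
retroflex: voiceless /ʈ/, voiced /ɖ/.
palatal: voiceless —, voiced /ɟ/.
velar: voiceless /k/, voiced /ɡ/.
uvular: voiceless —, voiced /ɢ/.
Gaps, from front to back: palatal lacks voiceless (/c/); uvular lacks voiceless (/q/).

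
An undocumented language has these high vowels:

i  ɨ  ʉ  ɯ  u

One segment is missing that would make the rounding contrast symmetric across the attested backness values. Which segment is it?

/y/

Unrounded: /i/ (front), /ɨ/ (central), /ɯ/ (back).
Rounded: /ʉ/ (central), /u/ (back).
The front row has no rounded member, so the gap is the front rounded vowel /y/.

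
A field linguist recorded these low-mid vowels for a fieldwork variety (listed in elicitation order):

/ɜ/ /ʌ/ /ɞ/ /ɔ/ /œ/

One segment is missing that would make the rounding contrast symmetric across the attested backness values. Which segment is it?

/ɛ/

backness          unrounded  rounded 
front             —         œ       
central           ɜ         ɞ       
back              ʌ         ɔ       
The front row has no unrounded member, so the gap is the front unrounded vowel /ɛ/.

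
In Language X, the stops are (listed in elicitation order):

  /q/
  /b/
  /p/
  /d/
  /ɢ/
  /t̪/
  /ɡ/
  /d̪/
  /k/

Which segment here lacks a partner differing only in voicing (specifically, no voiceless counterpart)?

Bilabial: /p/ ~ /b/
Dental: /t̪/ ~ /d̪/
Velar: /k/ ~ /ɡ/
Uvular: /q/ ~ /ɢ/
Alveolar: only /d/ (voiced); no voiceless partner.
So /d/ is the unpaired segment.

/d/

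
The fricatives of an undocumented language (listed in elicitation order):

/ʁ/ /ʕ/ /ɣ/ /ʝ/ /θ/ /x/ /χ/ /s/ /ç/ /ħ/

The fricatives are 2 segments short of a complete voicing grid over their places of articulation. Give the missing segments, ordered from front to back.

/ð/, /z/

dental: voiceless /θ/, voiced —.
alveolar: voiceless /s/, voiced —.
palatal: voiceless /ç/, voiced /ʝ/.
velar: voiceless /x/, voiced /ɣ/.
uvular: voiceless /χ/, voiced /ʁ/.
pharyngeal: voiceless /ħ/, voiced /ʕ/.
Gaps, from front to back: dental lacks voiced (/ð/); alveolar lacks voiced (/z/).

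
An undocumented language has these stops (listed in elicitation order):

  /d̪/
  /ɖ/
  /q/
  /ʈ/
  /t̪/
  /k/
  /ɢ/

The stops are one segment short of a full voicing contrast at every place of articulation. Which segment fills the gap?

/ɡ/

dental: voiceless /t̪/, voiced /d̪/.
retroflex: voiceless /ʈ/, voiced /ɖ/.
velar: voiceless /k/, voiced —.
uvular: voiceless /q/, voiced /ɢ/.
The velar row has no voiced member, so the gap is the voiced velar stop /ɡ/.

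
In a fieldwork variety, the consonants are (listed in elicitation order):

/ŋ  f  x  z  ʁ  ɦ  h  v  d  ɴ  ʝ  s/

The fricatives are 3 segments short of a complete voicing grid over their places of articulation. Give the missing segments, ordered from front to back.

/ç/, /ɣ/, /χ/

Voiceless: /f/ (labiodental), /s/ (alveolar), /x/ (velar), /h/ (glottal).
Voiced: /v/ (labiodental), /z/ (alveolar), /ʝ/ (palatal), /ʁ/ (uvular), /ɦ/ (glottal).
Gaps, from front to back: palatal lacks voiceless (/ç/); velar lacks voiced (/ɣ/); uvular lacks voiceless (/χ/).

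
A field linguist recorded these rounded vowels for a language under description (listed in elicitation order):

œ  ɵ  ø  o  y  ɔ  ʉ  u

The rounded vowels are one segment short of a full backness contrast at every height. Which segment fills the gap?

high: front /y/, central /ʉ/, back /u/.
high-mid: front /ø/, central /ɵ/, back /o/.
low-mid: front /œ/, central —, back /ɔ/.
The low-mid row has no central member, so the gap is the low-mid central rounded vowel /ɞ/.

/ɞ/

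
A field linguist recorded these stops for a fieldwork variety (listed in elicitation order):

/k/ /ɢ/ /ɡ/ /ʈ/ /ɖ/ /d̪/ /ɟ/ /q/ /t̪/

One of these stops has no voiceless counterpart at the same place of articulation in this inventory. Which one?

/ɟ/

Dental: /t̪/ ~ /d̪/
Retroflex: /ʈ/ ~ /ɖ/
Velar: /k/ ~ /ɡ/
Uvular: /q/ ~ /ɢ/
Palatal: only /ɟ/ (voiced); no voiceless partner.
So /ɟ/ is the unpaired segment.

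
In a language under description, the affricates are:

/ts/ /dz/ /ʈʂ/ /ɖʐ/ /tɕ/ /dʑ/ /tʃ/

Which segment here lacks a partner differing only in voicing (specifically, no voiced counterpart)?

Alveolar: /ts/ ~ /dz/
Retroflex: /ʈʂ/ ~ /ɖʐ/
Alveolo-palatal: /tɕ/ ~ /dʑ/
Postalveolar: only /tʃ/ (voiceless); no voiced partner.
So /tʃ/ is the unpaired segment.

/tʃ/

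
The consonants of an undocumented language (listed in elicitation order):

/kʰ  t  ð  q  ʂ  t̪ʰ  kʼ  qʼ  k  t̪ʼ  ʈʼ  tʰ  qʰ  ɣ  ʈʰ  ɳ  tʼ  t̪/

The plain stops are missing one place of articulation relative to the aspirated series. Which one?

retroflex

Plain: /t̪/ (dental), /t/ (alveolar), /k/ (velar), /q/ (uvular).
Aspirated: /t̪ʰ/ (dental), /tʰ/ (alveolar), /ʈʰ/ (retroflex), /kʰ/ (velar), /qʰ/ (uvular).
Ejective: /t̪ʼ/ (dental), /tʼ/ (alveolar), /ʈʼ/ (retroflex), /kʼ/ (velar), /qʼ/ (uvular).
Every place of articulation has a plain member except retroflex, where /ʈ/ would be expected.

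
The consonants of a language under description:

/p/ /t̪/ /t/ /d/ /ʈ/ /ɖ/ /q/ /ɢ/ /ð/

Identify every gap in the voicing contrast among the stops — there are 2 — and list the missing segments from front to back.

/b/, /d̪/

bilabial: voiceless /p/, voiced —.
dental: voiceless /t̪/, voiced —.
alveolar: voiceless /t/, voiced /d/.
retroflex: voiceless /ʈ/, voiced /ɖ/.
uvular: voiceless /q/, voiced /ɢ/.
Gaps, from front to back: bilabial lacks voiced (/b/); dental lacks voiced (/d̪/).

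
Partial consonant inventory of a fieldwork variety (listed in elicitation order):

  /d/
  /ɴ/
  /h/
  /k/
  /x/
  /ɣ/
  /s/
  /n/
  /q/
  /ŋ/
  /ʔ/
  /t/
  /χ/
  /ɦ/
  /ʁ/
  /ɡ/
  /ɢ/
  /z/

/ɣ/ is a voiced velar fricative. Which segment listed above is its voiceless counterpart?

The voiceless counterpart is a voiceless velar fricative — in this inventory, /x/.

/x/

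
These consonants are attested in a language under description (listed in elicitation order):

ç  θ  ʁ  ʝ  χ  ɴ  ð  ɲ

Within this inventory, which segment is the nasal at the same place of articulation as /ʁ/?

/ʁ/ is a voiced uvular fricative.
The nasal at the same place is an uvular nasal — in this inventory, /ɴ/.

/ɴ/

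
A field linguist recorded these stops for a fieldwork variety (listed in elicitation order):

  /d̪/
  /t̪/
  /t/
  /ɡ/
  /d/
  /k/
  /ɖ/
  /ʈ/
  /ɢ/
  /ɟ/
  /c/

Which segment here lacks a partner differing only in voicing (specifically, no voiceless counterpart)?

/ɢ/

Dental: /t̪/ ~ /d̪/
Alveolar: /t/ ~ /d/
Retroflex: /ʈ/ ~ /ɖ/
Palatal: /c/ ~ /ɟ/
Velar: /k/ ~ /ɡ/
Uvular: only /ɢ/ (voiced); no voiceless partner.
So /ɢ/ is the unpaired segment.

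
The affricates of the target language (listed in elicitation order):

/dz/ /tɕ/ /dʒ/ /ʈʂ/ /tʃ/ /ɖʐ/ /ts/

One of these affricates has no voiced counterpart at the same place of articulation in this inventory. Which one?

/tɕ/

Alveolar: /ts/ ~ /dz/
Postalveolar: /tʃ/ ~ /dʒ/
Retroflex: /ʈʂ/ ~ /ɖʐ/
Alveolo-palatal: only /tɕ/ (voiceless); no voiced partner.
So /tɕ/ is the unpaired segment.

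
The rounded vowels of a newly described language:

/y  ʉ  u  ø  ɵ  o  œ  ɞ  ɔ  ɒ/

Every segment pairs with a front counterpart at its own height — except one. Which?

High: /y/ ~ /ʉ/ ~ /u/
High-mid: /ø/ ~ /ɵ/ ~ /o/
Low-mid: /œ/ ~ /ɞ/ ~ /ɔ/
Low: only /ɒ/ (back); no front partner.
So /ɒ/ is the unpaired segment.

/ɒ/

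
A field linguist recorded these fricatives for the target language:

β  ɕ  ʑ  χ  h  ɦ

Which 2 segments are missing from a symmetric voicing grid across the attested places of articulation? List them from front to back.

bilabial: voiceless —, voiced /β/.
alveolo-palatal: voiceless /ɕ/, voiced /ʑ/.
uvular: voiceless /χ/, voiced —.
glottal: voiceless /h/, voiced /ɦ/.
Gaps, from front to back: bilabial lacks voiceless (/ɸ/); uvular lacks voiced (/ʁ/).

/ɸ/, /ʁ/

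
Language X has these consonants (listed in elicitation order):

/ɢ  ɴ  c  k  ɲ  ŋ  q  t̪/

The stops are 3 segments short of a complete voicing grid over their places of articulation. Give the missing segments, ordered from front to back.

/d̪/, /ɟ/, /ɡ/

dental: voiceless /t̪/, voiced —.
palatal: voiceless /c/, voiced —.
velar: voiceless /k/, voiced —.
uvular: voiceless /q/, voiced /ɢ/.
Gaps, from front to back: dental lacks voiced (/d̪/); palatal lacks voiced (/ɟ/); velar lacks voiced (/ɡ/).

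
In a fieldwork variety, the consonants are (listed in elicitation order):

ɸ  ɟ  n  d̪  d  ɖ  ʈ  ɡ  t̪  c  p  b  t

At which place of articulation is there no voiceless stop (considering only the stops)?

velar

bilabial: voiceless /p/, voiced /b/.
dental: voiceless /t̪/, voiced /d̪/.
alveolar: voiceless /t/, voiced /d/.
retroflex: voiceless /ʈ/, voiced /ɖ/.
palatal: voiceless /c/, voiced /ɟ/.
velar: voiceless —, voiced /ɡ/.
Every place of articulation has a voiceless member except velar, where /k/ would be expected.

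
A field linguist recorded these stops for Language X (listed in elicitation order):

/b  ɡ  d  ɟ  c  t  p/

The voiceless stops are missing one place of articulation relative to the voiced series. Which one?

place of articulation  voiceless  voiced  
bilabial          p         b       
alveolar          t         d       
palatal           c         ɟ       
velar             —         ɡ       
Every place of articulation has a voiceless member except velar, where /k/ would be expected.

velar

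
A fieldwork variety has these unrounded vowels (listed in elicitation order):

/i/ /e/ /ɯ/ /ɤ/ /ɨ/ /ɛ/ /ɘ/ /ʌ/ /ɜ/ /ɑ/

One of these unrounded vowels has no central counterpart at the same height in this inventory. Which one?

High: /i/ ~ /ɨ/ ~ /ɯ/
High-mid: /e/ ~ /ɘ/ ~ /ɤ/
Low-mid: /ɛ/ ~ /ɜ/ ~ /ʌ/
Low: only /ɑ/ (back); no central partner.
So /ɑ/ is the unpaired segment.

/ɑ/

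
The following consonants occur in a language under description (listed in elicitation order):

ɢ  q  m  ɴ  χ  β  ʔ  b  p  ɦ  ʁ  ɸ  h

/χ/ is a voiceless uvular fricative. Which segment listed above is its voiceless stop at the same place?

/q/

The voiceless stop at the same place is a voiceless uvular stop — in this inventory, /q/.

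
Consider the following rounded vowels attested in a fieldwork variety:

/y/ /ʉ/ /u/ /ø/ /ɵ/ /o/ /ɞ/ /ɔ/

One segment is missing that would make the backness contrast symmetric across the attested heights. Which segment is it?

/œ/

high: front /y/, central /ʉ/, back /u/.
high-mid: front /ø/, central /ɵ/, back /o/.
low-mid: front —, central /ɞ/, back /ɔ/.
The low-mid row has no front member, so the gap is the low-mid front rounded vowel /œ/.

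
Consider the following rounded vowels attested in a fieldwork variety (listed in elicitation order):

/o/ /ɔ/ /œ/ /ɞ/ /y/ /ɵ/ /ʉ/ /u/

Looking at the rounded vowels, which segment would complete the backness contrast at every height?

/ø/

high: front /y/, central /ʉ/, back /u/.
high-mid: front —, central /ɵ/, back /o/.
low-mid: front /œ/, central /ɞ/, back /ɔ/.
The high-mid row has no front member, so the gap is the high-mid front rounded vowel /ø/.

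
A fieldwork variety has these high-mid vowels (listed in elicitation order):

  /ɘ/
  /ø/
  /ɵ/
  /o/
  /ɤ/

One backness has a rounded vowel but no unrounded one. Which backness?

front

backness          unrounded  rounded 
front             —         ø       
central           ɘ         ɵ       
back              ɤ         o       
Every backness has an unrounded member except front, where /e/ would be expected.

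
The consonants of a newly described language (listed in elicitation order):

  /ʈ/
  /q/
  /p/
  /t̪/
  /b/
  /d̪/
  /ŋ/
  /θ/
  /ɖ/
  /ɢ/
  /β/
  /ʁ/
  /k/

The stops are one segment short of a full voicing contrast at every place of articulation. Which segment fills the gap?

/ɡ/

place of articulation  voiceless  voiced  
bilabial          p         b       
dental            t̪        d̪      
retroflex         ʈ         ɖ       
velar             k         —       
uvular            q         ɢ       
The velar row has no voiced member, so the gap is the voiced velar stop /ɡ/.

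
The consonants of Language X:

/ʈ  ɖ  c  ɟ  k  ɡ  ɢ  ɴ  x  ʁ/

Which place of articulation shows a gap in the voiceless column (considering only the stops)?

uvular

place of articulation  voiceless  voiced  
retroflex         ʈ         ɖ       
palatal           c         ɟ       
velar             k         ɡ       
uvular            —         ɢ       
Every place of articulation has a voiceless member except uvular, where /q/ would be expected.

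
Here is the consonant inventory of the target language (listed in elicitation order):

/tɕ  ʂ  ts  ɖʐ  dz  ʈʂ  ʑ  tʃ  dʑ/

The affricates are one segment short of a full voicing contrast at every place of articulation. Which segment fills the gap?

Voiceless: /ts/ (alveolar), /tʃ/ (postalveolar), /ʈʂ/ (retroflex), /tɕ/ (alveolo-palatal).
Voiced: /dz/ (alveolar), /ɖʐ/ (retroflex), /dʑ/ (alveolo-palatal).
The postalveolar row has no voiced member, so the gap is the voiced postalveolar affricate /dʒ/.

/dʒ/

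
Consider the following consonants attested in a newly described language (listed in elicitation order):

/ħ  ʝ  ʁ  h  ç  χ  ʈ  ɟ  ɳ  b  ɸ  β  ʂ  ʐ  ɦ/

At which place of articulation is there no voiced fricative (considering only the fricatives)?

pharyngeal

bilabial: voiceless /ɸ/, voiced /β/.
retroflex: voiceless /ʂ/, voiced /ʐ/.
palatal: voiceless /ç/, voiced /ʝ/.
uvular: voiceless /χ/, voiced /ʁ/.
pharyngeal: voiceless /ħ/, voiced —.
glottal: voiceless /h/, voiced /ɦ/.
Every place of articulation has a voiced member except pharyngeal, where /ʕ/ would be expected.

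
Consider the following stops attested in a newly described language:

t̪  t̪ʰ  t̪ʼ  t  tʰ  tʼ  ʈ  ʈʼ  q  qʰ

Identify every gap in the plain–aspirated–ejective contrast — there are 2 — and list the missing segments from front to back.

/ʈʰ/, /qʼ/

place of articulation  plain     aspirated  ejective
dental            t̪        t̪ʰ       t̪ʼ     
alveolar          t         tʰ        tʼ      
retroflex         ʈ         —         ʈʼ      
uvular            q         qʰ        —       
Gaps, from front to back: retroflex lacks aspirated (/ʈʰ/); uvular lacks ejective (/qʼ/).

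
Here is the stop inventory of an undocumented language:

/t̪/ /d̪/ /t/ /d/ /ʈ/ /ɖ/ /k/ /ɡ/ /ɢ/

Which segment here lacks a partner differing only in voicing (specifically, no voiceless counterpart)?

Dental: /t̪/ ~ /d̪/
Alveolar: /t/ ~ /d/
Retroflex: /ʈ/ ~ /ɖ/
Velar: /k/ ~ /ɡ/
Uvular: only /ɢ/ (voiced); no voiceless partner.
So /ɢ/ is the unpaired segment.

/ɢ/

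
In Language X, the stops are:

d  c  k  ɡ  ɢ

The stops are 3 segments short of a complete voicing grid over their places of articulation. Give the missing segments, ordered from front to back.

/t/, /ɟ/, /q/

Voiceless: /c/ (palatal), /k/ (velar).
Voiced: /d/ (alveolar), /ɡ/ (velar), /ɢ/ (uvular).
Gaps, from front to back: alveolar lacks voiceless (/t/); palatal lacks voiced (/ɟ/); uvular lacks voiceless (/q/).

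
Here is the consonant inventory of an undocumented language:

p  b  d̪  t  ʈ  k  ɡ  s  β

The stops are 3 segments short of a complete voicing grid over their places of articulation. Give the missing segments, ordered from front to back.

place of articulation  voiceless  voiced  
bilabial          p         b       
dental            —         d̪      
alveolar          t         —       
retroflex         ʈ         —       
velar             k         ɡ       
Gaps, from front to back: dental lacks voiceless (/t̪/); alveolar lacks voiced (/d/); retroflex lacks voiced (/ɖ/).

/t̪/, /d/, /ɖ/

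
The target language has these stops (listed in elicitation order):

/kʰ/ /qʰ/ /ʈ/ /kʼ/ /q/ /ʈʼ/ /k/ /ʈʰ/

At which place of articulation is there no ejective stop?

uvular

Plain: /ʈ/ (retroflex), /k/ (velar), /q/ (uvular).
Aspirated: /ʈʰ/ (retroflex), /kʰ/ (velar), /qʰ/ (uvular).
Ejective: /ʈʼ/ (retroflex), /kʼ/ (velar).
Every place of articulation has an ejective member except uvular, where /qʼ/ would be expected.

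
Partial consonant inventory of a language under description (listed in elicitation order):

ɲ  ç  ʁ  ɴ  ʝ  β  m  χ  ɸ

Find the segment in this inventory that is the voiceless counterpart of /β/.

/ɸ/

/β/ is a voiced bilabial fricative.
The voiceless counterpart is a voiceless bilabial fricative — in this inventory, /ɸ/.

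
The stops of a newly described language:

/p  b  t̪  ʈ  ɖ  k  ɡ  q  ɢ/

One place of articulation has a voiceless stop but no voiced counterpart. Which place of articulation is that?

bilabial: voiceless /p/, voiced /b/.
dental: voiceless /t̪/, voiced —.
retroflex: voiceless /ʈ/, voiced /ɖ/.
velar: voiceless /k/, voiced /ɡ/.
uvular: voiceless /q/, voiced /ɢ/.
Every place of articulation has a voiced member except dental, where /d̪/ would be expected.

dental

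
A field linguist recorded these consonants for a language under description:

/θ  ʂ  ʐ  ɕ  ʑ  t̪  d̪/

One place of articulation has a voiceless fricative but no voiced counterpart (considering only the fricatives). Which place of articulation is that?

dental

place of articulation  voiceless  voiced  
dental            θ         —       
retroflex         ʂ         ʐ       
alveolo-palatal   ɕ         ʑ       
Every place of articulation has a voiced member except dental, where /ð/ would be expected.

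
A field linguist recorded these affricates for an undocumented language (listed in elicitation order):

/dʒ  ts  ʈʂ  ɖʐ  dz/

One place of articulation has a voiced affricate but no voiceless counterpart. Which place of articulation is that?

postalveolar

alveolar: voiceless /ts/, voiced /dz/.
postalveolar: voiceless —, voiced /dʒ/.
retroflex: voiceless /ʈʂ/, voiced /ɖʐ/.
Every place of articulation has a voiceless member except postalveolar, where /tʃ/ would be expected.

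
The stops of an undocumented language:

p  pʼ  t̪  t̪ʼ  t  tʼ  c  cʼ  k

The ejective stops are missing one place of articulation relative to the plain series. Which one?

velar

place of articulation  plain     ejective
bilabial          p         pʼ      
dental            t̪        t̪ʼ     
alveolar          t         tʼ      
palatal           c         cʼ      
velar             k         —       
Every place of articulation has an ejective member except velar, where /kʼ/ would be expected.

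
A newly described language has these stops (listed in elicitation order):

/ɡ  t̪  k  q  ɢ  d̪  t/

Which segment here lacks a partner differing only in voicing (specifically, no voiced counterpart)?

/t/

Dental: /t̪/ ~ /d̪/
Velar: /k/ ~ /ɡ/
Uvular: /q/ ~ /ɢ/
Alveolar: only /t/ (voiceless); no voiced partner.
So /t/ is the unpaired segment.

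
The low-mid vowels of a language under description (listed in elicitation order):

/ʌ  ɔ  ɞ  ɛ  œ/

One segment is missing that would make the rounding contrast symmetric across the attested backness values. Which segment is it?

/ɜ/

Unrounded: /ɛ/ (front), /ʌ/ (back).
Rounded: /œ/ (front), /ɞ/ (central), /ɔ/ (back).
The central row has no unrounded member, so the gap is the central unrounded vowel /ɜ/.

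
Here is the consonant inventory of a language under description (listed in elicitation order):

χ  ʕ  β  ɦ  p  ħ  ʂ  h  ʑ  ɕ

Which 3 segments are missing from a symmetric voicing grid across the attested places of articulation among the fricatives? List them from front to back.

/ɸ/, /ʐ/, /ʁ/

Voiceless: /ʂ/ (retroflex), /ɕ/ (alveolo-palatal), /χ/ (uvular), /ħ/ (pharyngeal), /h/ (glottal).
Voiced: /β/ (bilabial), /ʑ/ (alveolo-palatal), /ʕ/ (pharyngeal), /ɦ/ (glottal).
Gaps, from front to back: bilabial lacks voiceless (/ɸ/); retroflex lacks voiced (/ʐ/); uvular lacks voiced (/ʁ/).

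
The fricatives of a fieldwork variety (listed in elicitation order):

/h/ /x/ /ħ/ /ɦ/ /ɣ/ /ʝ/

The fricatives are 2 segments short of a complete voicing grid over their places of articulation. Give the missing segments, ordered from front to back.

palatal: voiceless —, voiced /ʝ/.
velar: voiceless /x/, voiced /ɣ/.
pharyngeal: voiceless /ħ/, voiced —.
glottal: voiceless /h/, voiced /ɦ/.
Gaps, from front to back: palatal lacks voiceless (/ç/); pharyngeal lacks voiced (/ʕ/).

/ç/, /ʕ/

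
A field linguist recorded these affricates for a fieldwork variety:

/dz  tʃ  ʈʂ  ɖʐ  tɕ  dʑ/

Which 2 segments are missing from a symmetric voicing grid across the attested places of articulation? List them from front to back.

/ts/, /dʒ/

place of articulation  voiceless  voiced  
alveolar          —         dz      
postalveolar      tʃ        —       
retroflex         ʈʂ        ɖʐ      
alveolo-palatal   tɕ        dʑ      
Gaps, from front to back: alveolar lacks voiceless (/ts/); postalveolar lacks voiced (/dʒ/).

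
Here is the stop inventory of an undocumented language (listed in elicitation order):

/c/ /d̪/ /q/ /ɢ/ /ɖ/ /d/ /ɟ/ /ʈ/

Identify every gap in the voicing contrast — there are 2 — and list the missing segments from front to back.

/t̪/, /t/

Voiceless: /ʈ/ (retroflex), /c/ (palatal), /q/ (uvular).
Voiced: /d̪/ (dental), /d/ (alveolar), /ɖ/ (retroflex), /ɟ/ (palatal), /ɢ/ (uvular).
Gaps, from front to back: dental lacks voiceless (/t̪/); alveolar lacks voiceless (/t/).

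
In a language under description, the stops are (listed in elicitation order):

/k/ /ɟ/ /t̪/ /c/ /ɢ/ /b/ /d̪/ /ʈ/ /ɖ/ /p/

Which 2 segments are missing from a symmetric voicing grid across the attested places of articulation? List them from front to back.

/ɡ/, /q/

place of articulation  voiceless  voiced  
bilabial          p         b       
dental            t̪        d̪      
retroflex         ʈ         ɖ       
palatal           c         ɟ       
velar             k         —       
uvular            —         ɢ       
Gaps, from front to back: velar lacks voiced (/ɡ/); uvular lacks voiceless (/q/).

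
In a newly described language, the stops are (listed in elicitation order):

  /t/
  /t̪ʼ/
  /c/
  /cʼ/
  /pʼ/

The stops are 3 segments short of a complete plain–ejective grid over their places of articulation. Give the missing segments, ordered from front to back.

bilabial: plain —, ejective /pʼ/.
dental: plain —, ejective /t̪ʼ/.
alveolar: plain /t/, ejective —.
palatal: plain /c/, ejective /cʼ/.
Gaps, from front to back: bilabial lacks plain (/p/); dental lacks plain (/t̪/); alveolar lacks ejective (/tʼ/).

/p/, /t̪/, /tʼ/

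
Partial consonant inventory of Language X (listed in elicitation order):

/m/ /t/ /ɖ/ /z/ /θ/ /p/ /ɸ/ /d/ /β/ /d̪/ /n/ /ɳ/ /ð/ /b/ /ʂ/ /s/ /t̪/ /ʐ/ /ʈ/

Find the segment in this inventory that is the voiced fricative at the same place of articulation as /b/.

/b/ is a voiced bilabial stop.
The voiced fricative at the same place is a voiced bilabial fricative — in this inventory, /β/.

/β/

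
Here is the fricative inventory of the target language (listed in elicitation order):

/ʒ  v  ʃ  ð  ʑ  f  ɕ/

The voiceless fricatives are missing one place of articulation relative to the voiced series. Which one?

dental

labiodental: voiceless /f/, voiced /v/.
dental: voiceless —, voiced /ð/.
postalveolar: voiceless /ʃ/, voiced /ʒ/.
alveolo-palatal: voiceless /ɕ/, voiced /ʑ/.
Every place of articulation has a voiceless member except dental, where /θ/ would be expected.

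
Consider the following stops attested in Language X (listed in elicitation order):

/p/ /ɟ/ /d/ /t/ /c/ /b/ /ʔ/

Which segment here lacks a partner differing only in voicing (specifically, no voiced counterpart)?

Bilabial: /p/ ~ /b/
Alveolar: /t/ ~ /d/
Palatal: /c/ ~ /ɟ/
Glottal: only /ʔ/ (voiceless); no voiced partner.
So /ʔ/ is the unpaired segment.

/ʔ/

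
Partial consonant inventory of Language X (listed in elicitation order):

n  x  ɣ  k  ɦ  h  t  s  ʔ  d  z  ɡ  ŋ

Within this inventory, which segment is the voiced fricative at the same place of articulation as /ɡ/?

/ɣ/

/ɡ/ is a voiced velar stop.
The voiced fricative at the same place is a voiced velar fricative — in this inventory, /ɣ/.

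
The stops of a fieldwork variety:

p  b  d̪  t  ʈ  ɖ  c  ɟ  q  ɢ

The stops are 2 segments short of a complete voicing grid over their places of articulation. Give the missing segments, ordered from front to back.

/t̪/, /d/

Voiceless: /p/ (bilabial), /t/ (alveolar), /ʈ/ (retroflex), /c/ (palatal), /q/ (uvular).
Voiced: /b/ (bilabial), /d̪/ (dental), /ɖ/ (retroflex), /ɟ/ (palatal), /ɢ/ (uvular).
Gaps, from front to back: dental lacks voiceless (/t̪/); alveolar lacks voiced (/d/).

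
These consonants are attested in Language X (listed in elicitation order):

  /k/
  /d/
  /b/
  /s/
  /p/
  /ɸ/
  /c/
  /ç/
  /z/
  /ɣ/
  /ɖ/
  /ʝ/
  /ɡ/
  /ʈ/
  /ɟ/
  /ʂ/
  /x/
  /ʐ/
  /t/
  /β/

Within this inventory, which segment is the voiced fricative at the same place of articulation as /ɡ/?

/ɡ/ is a voiced velar stop.
The voiced fricative at the same place is a voiced velar fricative — in this inventory, /ɣ/.

/ɣ/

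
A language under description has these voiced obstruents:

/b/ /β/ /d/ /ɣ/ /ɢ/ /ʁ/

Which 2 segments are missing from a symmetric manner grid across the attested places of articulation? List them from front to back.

place of articulation  stop      fricative
bilabial          b         β       
alveolar          d         —       
velar             —         ɣ       
uvular            ɢ         ʁ       
Gaps, from front to back: alveolar lacks fricative (/z/); velar lacks stop (/ɡ/).

/z/, /ɡ/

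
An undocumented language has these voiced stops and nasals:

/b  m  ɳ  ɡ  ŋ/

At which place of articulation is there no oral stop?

retroflex

Oral stop: /b/ (bilabial), /ɡ/ (velar).
Nasal: /m/ (bilabial), /ɳ/ (retroflex), /ŋ/ (velar).
Every place of articulation has an oral stop member except retroflex, where /ɖ/ would be expected.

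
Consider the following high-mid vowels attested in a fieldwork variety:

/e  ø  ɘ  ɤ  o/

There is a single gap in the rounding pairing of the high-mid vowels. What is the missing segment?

front: unrounded /e/, rounded /ø/.
central: unrounded /ɘ/, rounded —.
back: unrounded /ɤ/, rounded /o/.
The central row has no rounded member, so the gap is the central rounded vowel /ɵ/.

/ɵ/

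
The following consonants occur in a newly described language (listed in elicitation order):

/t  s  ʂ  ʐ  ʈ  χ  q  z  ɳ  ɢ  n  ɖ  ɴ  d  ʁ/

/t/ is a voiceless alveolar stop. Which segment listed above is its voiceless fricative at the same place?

The voiceless fricative at the same place is a voiceless alveolar fricative — in this inventory, /s/.

/s/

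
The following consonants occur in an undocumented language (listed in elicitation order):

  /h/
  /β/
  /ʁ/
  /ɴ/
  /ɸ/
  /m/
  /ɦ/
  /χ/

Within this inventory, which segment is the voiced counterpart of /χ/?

/ʁ/

/χ/ is a voiceless uvular fricative.
The voiced counterpart is a voiced uvular fricative — in this inventory, /ʁ/.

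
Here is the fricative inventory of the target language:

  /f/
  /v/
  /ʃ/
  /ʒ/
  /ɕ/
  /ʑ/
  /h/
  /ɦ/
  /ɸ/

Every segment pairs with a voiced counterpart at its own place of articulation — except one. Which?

/ɸ/

Labiodental: /f/ ~ /v/
Postalveolar: /ʃ/ ~ /ʒ/
Alveolo-palatal: /ɕ/ ~ /ʑ/
Glottal: /h/ ~ /ɦ/
Bilabial: only /ɸ/ (voiceless); no voiced partner.
So /ɸ/ is the unpaired segment.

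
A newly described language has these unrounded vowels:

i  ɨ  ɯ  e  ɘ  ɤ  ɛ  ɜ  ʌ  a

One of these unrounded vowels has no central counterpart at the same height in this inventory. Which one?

High: /i/ ~ /ɨ/ ~ /ɯ/
High-mid: /e/ ~ /ɘ/ ~ /ɤ/
Low-mid: /ɛ/ ~ /ɜ/ ~ /ʌ/
Low: only /a/ (front); no central partner.
So /a/ is the unpaired segment.

/a/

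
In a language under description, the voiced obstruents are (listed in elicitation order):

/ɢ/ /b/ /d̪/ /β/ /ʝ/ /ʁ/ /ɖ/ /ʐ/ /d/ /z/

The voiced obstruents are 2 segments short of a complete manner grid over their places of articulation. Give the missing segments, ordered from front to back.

/ð/, /ɟ/

bilabial: stop /b/, fricative /β/.
dental: stop /d̪/, fricative —.
alveolar: stop /d/, fricative /z/.
retroflex: stop /ɖ/, fricative /ʐ/.
palatal: stop —, fricative /ʝ/.
uvular: stop /ɢ/, fricative /ʁ/.
Gaps, from front to back: dental lacks fricative (/ð/); palatal lacks stop (/ɟ/).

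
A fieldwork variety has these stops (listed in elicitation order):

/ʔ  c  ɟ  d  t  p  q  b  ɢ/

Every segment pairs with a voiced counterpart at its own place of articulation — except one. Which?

/ʔ/

Bilabial: /p/ ~ /b/
Alveolar: /t/ ~ /d/
Palatal: /c/ ~ /ɟ/
Uvular: /q/ ~ /ɢ/
Glottal: only /ʔ/ (voiceless); no voiced partner.
So /ʔ/ is the unpaired segment.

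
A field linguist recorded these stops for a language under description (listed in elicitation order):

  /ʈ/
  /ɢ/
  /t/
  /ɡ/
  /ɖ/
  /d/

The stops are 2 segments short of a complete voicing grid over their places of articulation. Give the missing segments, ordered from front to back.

/k/, /q/

place of articulation  voiceless  voiced  
alveolar          t         d       
retroflex         ʈ         ɖ       
velar             —         ɡ       
uvular            —         ɢ       
Gaps, from front to back: velar lacks voiceless (/k/); uvular lacks voiceless (/q/).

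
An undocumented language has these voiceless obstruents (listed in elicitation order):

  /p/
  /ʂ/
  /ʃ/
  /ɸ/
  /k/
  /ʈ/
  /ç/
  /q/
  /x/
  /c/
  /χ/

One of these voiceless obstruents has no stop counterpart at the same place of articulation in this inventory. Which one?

Bilabial: /p/ ~ /ɸ/
Retroflex: /ʈ/ ~ /ʂ/
Palatal: /c/ ~ /ç/
Velar: /k/ ~ /x/
Uvular: /q/ ~ /χ/
Postalveolar: only /ʃ/ (fricative); no stop partner.
So /ʃ/ is the unpaired segment.

/ʃ/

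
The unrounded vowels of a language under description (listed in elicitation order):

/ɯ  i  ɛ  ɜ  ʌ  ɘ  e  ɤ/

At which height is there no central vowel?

Front: /i/ (high), /e/ (high-mid), /ɛ/ (low-mid).
Central: /ɘ/ (high-mid), /ɜ/ (low-mid).
Back: /ɯ/ (high), /ɤ/ (high-mid), /ʌ/ (low-mid).
Every height has a central member except high, where /ɨ/ would be expected.

high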